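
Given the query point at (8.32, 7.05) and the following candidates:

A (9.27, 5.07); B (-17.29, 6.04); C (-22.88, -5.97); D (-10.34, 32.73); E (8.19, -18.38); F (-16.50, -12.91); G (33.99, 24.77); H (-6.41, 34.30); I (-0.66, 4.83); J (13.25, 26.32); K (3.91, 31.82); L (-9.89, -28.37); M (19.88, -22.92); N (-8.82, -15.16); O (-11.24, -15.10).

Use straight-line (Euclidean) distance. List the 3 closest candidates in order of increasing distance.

Distances from (8.32, 7.05):
A: √((0.95)² + (-1.98)²) = √(0.9025 + 3.9204) = 2.20
B: √((-25.61)² + (-1.01)²) = √(655.8721 + 1.0201) = 25.63
C: √((-31.20)² + (-13.02)²) = √(973.4400 + 169.5204) = 33.81
D: √((-18.66)² + (25.68)²) = √(348.1956 + 659.4624) = 31.74
E: √((-0.13)² + (-25.43)²) = √(0.0169 + 646.6849) = 25.43
F: √((-24.82)² + (-19.96)²) = √(616.0324 + 398.4016) = 31.85
G: √((25.67)² + (17.72)²) = √(658.9489 + 313.9984) = 31.19
H: √((-14.73)² + (27.25)²) = √(216.9729 + 742.5625) = 30.98
I: √((-8.98)² + (-2.22)²) = √(80.6404 + 4.9284) = 9.25
J: √((4.93)² + (19.27)²) = √(24.3049 + 371.3329) = 19.89
K: √((-4.41)² + (24.77)²) = √(19.4481 + 613.5529) = 25.16
L: √((-18.21)² + (-35.42)²) = √(331.6041 + 1254.5764) = 39.83
M: √((11.56)² + (-29.97)²) = √(133.6336 + 898.2009) = 32.12
N: √((-17.14)² + (-22.21)²) = √(293.7796 + 493.2841) = 28.05
O: √((-19.56)² + (-22.15)²) = √(382.5936 + 490.6225) = 29.55
Sorted: A (2.20) < I (9.25) < J (19.89) < K (25.16) < E (25.43) < …

A, I, J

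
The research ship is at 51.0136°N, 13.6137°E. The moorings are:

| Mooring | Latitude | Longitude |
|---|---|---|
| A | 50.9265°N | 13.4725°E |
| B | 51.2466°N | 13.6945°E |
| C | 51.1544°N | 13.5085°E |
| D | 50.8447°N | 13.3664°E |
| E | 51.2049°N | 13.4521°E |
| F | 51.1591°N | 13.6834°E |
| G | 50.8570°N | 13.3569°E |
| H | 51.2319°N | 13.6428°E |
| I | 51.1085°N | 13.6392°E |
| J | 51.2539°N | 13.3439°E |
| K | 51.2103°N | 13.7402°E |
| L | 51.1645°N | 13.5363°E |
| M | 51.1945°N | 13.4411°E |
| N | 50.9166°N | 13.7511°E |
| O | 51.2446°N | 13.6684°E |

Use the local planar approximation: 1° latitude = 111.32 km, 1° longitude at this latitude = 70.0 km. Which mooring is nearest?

I

Distances from 51.0136°N, 13.6137°E:
A: √((-0.0871·111.32)² + (-0.1412·70.0)²) = √(94.011873 + 97.693456) = 13.8458 km
B: √((0.2330·111.32)² + (0.0808·70.0)²) = √(672.757019 + 31.990336) = 26.5471 km
C: √((0.1408·111.32)² + (-0.1052·70.0)²) = √(245.669762 + 54.228496) = 17.3176 km
D: √((-0.1689·111.32)² + (-0.2473·70.0)²) = √(353.513249 + 299.670721) = 25.5575 km
E: √((0.1913·111.32)² + (-0.1616·70.0)²) = √(453.499002 + 127.961344) = 24.1135 km
F: √((0.1455·111.32)² + (0.0697·70.0)²) = √(262.344753 + 23.804641) = 16.9160 km
G: √((-0.1566·111.32)² + (-0.2568·70.0)²) = √(303.899448 + 323.136576) = 25.0407 km
H: √((0.2183·111.32)² + (0.0291·70.0)²) = √(590.546183 + 4.149369) = 24.3864 km
I: √((0.0949·111.32)² + (0.0255·70.0)²) = √(111.603758 + 3.186225) = 10.7140 km
J: √((0.2403·111.32)² + (-0.2698·70.0)²) = √(715.572986 + 356.680996) = 32.7453 km
K: √((0.1967·111.32)² + (0.1265·70.0)²) = √(479.463018 + 78.411025) = 23.6194 km
L: √((0.1509·111.32)² + (-0.0774·70.0)²) = √(282.179120 + 29.354724) = 17.6503 km
M: √((0.1809·111.32)² + (-0.1726·70.0)²) = √(405.530506 + 145.974724) = 23.4841 km
N: √((-0.0970·111.32)² + (0.1374·70.0)²) = √(116.597668 + 92.505924) = 14.4604 km
O: √((0.2310·111.32)² + (0.0547·70.0)²) = √(661.257111 + 14.661241) = 25.9984 km
Minimum: I at 10.7140 km.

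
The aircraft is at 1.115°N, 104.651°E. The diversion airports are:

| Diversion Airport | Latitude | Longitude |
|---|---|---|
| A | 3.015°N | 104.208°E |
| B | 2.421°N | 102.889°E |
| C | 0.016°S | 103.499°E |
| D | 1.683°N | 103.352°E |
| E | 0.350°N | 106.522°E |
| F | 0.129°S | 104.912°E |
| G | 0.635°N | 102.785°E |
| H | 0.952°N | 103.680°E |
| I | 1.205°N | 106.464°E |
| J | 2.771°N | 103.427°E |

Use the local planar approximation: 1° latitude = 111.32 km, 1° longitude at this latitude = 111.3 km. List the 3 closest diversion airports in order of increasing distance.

H, F, D

Distances from 1.115°N, 104.651°E:
A: 217.179 km
B: 244.123 km
C: 179.698 km
D: 157.801 km
E: 224.982 km
F: 141.496 km
G: 214.449 km
H: 109.585 km
I: 202.035 km
J: 229.221 km
Sorted: H (109.585 km) < F (141.496 km) < D (157.801 km) < C (179.698 km) < I (202.035 km) < …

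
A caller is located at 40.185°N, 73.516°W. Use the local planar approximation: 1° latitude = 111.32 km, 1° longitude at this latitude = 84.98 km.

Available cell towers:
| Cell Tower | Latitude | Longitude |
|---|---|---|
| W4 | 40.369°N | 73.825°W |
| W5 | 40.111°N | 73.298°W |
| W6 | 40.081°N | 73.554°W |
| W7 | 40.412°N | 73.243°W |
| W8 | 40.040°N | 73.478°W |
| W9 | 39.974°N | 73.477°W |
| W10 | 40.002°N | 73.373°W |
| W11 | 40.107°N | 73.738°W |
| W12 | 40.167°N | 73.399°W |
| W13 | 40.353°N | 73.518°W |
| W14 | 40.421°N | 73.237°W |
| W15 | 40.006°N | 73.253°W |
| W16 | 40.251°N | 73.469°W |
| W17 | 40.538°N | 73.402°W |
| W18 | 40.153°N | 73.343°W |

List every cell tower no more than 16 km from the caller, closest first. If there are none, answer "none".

W16, W12, W6, W18

Distances from 40.185°N, 73.516°W:
W4: 33.3028 km
W5: 20.2746 km
W6: 12.0192 km
W7: 34.3041 km
W8: 16.4613 km
W9: 23.7212 km
W10: 23.7208 km
W11: 20.7678 km
W12: 10.1426 km
W13: 18.7025 km
W14: 35.3883 km
W15: 29.9427 km
W16: 8.3626 km
W17: 40.4725 km
W18: 15.1270 km
Threshold 16 km: W16 (8.3626 km), W12 (10.1426 km), W6 (12.0192 km), W18 (15.1270 km) are within range.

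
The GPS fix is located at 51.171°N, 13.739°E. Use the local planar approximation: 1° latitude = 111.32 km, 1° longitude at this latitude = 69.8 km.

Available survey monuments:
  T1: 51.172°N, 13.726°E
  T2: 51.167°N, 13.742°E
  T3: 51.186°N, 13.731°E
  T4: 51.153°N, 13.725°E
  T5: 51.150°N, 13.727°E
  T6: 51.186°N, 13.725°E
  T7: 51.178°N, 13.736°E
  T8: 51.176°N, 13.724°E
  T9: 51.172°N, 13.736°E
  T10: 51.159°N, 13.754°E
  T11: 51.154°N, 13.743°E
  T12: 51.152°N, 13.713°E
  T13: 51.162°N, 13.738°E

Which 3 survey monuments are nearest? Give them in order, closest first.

T9, T2, T7

Distances from 51.171°N, 13.739°E:
T1: √((0.001·111.32)² + (-0.013·69.8)²) = √(0.01239 + 0.82337) = 0.914 km
T2: √((-0.004·111.32)² + (0.003·69.8)²) = √(0.19827 + 0.04385) = 0.492 km
T3: √((0.015·111.32)² + (-0.008·69.8)²) = √(2.78823 + 0.31181) = 1.761 km
T4: √((-0.018·111.32)² + (-0.014·69.8)²) = √(4.01505 + 0.95492) = 2.229 km
T5: √((-0.021·111.32)² + (-0.012·69.8)²) = √(5.46493 + 0.70157) = 2.483 km
T6: √((0.015·111.32)² + (-0.014·69.8)²) = √(2.78823 + 0.95492) = 1.935 km
T7: √((0.007·111.32)² + (-0.003·69.8)²) = √(0.60721 + 0.04385) = 0.807 km
T8: √((0.005·111.32)² + (-0.015·69.8)²) = √(0.30980 + 1.09621) = 1.186 km
T9: √((0.001·111.32)² + (-0.003·69.8)²) = √(0.01239 + 0.04385) = 0.237 km
T10: √((-0.012·111.32)² + (0.015·69.8)²) = √(1.78447 + 1.09621) = 1.697 km
T11: √((-0.017·111.32)² + (0.004·69.8)²) = √(3.58133 + 0.07795) = 1.913 km
T12: √((-0.019·111.32)² + (-0.026·69.8)²) = √(4.47356 + 3.29350) = 2.787 km
T13: √((-0.009·111.32)² + (-0.001·69.8)²) = √(1.00376 + 0.00487) = 1.004 km
Sorted: T9 (0.237 km) < T2 (0.492 km) < T7 (0.807 km) < T1 (0.914 km) < T13 (1.004 km) < …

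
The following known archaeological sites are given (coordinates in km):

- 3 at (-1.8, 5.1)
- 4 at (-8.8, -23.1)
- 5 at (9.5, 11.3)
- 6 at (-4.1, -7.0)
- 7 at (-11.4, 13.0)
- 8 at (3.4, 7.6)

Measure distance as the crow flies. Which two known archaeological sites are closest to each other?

Pairwise distances:
3–4: 29.1 km
3–5: 12.9 km
3–6: 12.3 km
3–7: 12.4 km
3–8: 5.8 km
4–5: 39.0 km
4–6: 16.8 km
4–7: 36.2 km
4–8: 33.0 km
5–6: 22.8 km
5–7: 21.0 km
5–8: 7.1 km
6–7: 21.3 km
6–8: 16.4 km
7–8: 15.8 km
Closest pair: 3–8 at 5.8 km.

3 and 8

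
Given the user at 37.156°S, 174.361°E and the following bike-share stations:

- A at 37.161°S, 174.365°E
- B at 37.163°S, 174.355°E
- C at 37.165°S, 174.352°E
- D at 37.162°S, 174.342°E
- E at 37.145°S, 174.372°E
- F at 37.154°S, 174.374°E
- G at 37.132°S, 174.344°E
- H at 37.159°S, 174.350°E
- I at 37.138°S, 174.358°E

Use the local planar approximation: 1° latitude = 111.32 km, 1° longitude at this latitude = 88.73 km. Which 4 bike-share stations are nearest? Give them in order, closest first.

Distances from 37.156°S, 174.361°E:
A: 0.660 km
B: 0.944 km
C: 1.281 km
D: 1.813 km
E: 1.566 km
F: 1.175 km
G: 3.068 km
H: 1.032 km
I: 2.021 km
Sorted: A (0.660 km) < B (0.944 km) < H (1.032 km) < F (1.175 km) < C (1.281 km) < E (1.566 km) < …

A, B, H, F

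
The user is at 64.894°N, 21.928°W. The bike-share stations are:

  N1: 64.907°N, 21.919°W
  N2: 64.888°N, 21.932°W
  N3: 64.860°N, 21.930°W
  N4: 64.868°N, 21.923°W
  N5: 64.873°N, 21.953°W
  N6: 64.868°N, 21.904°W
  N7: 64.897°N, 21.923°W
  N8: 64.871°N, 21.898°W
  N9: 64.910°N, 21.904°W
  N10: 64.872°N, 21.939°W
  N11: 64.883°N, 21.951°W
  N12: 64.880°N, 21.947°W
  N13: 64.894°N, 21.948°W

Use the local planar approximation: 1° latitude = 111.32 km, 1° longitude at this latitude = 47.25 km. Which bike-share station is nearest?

Distances from 64.894°N, 21.928°W:
N1: √((0.013·111.32)² + (0.009·47.25)²) = √(2.09427 + 0.18084) = 1.508 km
N2: √((-0.006·111.32)² + (-0.004·47.25)²) = √(0.44612 + 0.03572) = 0.694 km
N3: √((-0.034·111.32)² + (-0.002·47.25)²) = √(14.32532 + 0.00893) = 3.786 km
N4: √((-0.026·111.32)² + (0.005·47.25)²) = √(8.37709 + 0.05581) = 2.904 km
N5: √((-0.021·111.32)² + (-0.025·47.25)²) = √(5.46493 + 1.39535) = 2.619 km
N6: √((-0.026·111.32)² + (0.024·47.25)²) = √(8.37709 + 1.28596) = 3.109 km
N7: √((0.003·111.32)² + (0.005·47.25)²) = √(0.11153 + 0.05581) = 0.409 km
N8: √((-0.023·111.32)² + (0.030·47.25)²) = √(6.55544 + 2.00931) = 2.927 km
N9: √((0.016·111.32)² + (0.024·47.25)²) = √(3.17239 + 1.28596) = 2.111 km
N10: √((-0.022·111.32)² + (-0.011·47.25)²) = √(5.99780 + 0.27014) = 2.504 km
N11: √((-0.011·111.32)² + (-0.023·47.25)²) = √(1.49945 + 1.18103) = 1.637 km
N12: √((-0.014·111.32)² + (-0.019·47.25)²) = √(2.42886 + 0.80596) = 1.799 km
N13: √((0.000·111.32)² + (-0.020·47.25)²) = √(0.00000 + 0.89302) = 0.945 km
Minimum: N7 at 0.409 km.

N7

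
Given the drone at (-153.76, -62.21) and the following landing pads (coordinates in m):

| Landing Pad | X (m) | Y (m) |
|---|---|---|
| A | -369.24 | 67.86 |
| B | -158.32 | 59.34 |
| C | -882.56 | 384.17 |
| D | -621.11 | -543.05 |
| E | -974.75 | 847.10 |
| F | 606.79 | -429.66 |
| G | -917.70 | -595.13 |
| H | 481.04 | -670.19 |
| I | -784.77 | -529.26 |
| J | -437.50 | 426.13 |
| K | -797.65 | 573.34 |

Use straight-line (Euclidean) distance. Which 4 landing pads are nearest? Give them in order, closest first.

Distances from (-153.76, -62.21):
A: √((-215.48)² + (130.07)²) = √(46431.6304 + 16918.2049) = 251.69 m
B: √((-4.56)² + (121.55)²) = √(20.7936 + 14774.4025) = 121.64 m
C: √((-728.80)² + (446.38)²) = √(531149.4400 + 199255.1044) = 854.64 m
D: √((-467.35)² + (-480.84)²) = √(218416.0225 + 231207.1056) = 670.54 m
E: √((-820.99)² + (909.31)²) = √(674024.5801 + 826844.6761) = 1225.10 m
F: √((760.55)² + (-367.45)²) = √(578436.3025 + 135019.5025) = 844.66 m
G: √((-763.94)² + (-532.92)²) = √(583604.3236 + 284003.7264) = 931.45 m
H: √((634.80)² + (-607.98)²) = √(402971.0400 + 369639.6804) = 878.98 m
I: √((-631.01)² + (-467.05)²) = √(398173.6201 + 218135.7025) = 785.05 m
J: √((-283.74)² + (488.34)²) = √(80508.3876 + 238475.9556) = 564.79 m
K: √((-643.89)² + (635.55)²) = √(414594.3321 + 403923.8025) = 904.72 m
Sorted: B (121.64 m) < A (251.69 m) < J (564.79 m) < D (670.54 m) < I (785.05 m) < F (844.66 m) < …

B, A, J, D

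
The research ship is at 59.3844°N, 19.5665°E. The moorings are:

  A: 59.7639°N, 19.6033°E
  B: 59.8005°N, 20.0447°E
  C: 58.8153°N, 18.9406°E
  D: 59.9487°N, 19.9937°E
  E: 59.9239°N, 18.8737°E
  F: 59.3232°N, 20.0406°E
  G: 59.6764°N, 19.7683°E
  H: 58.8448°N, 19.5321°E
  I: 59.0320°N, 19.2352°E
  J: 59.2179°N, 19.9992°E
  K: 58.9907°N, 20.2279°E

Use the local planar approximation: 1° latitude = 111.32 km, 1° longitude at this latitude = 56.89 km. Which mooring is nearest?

F

Distances from 59.3844°N, 19.5665°E:
A: 42.2978 km
B: 53.7184 km
C: 72.6732 km
D: 67.3553 km
E: 71.8351 km
F: 27.8187 km
G: 34.4732 km
H: 60.1001 km
I: 43.5220 km
J: 30.8140 km
K: 57.7631 km
Minimum: F at 27.8187 km.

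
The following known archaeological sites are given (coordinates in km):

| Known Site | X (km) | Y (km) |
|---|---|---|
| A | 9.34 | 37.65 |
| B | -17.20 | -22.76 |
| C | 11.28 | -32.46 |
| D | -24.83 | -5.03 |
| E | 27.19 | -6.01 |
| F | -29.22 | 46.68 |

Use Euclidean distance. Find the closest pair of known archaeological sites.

Pairwise distances:
B–D: 19.30 km
B–C: 30.09 km
C–E: 30.87 km
A–F: 39.60 km
C–D: 45.35 km
A–E: 47.17 km
B–E: 47.45 km
D–F: 51.90 km
D–E: 52.03 km
A–D: 54.67 km
A–B: 65.98 km
A–C: 70.14 km
B–F: 70.47 km
E–F: 77.19 km
C–F: 88.90 km
Closest pair: B–D at 19.30 km.

B and D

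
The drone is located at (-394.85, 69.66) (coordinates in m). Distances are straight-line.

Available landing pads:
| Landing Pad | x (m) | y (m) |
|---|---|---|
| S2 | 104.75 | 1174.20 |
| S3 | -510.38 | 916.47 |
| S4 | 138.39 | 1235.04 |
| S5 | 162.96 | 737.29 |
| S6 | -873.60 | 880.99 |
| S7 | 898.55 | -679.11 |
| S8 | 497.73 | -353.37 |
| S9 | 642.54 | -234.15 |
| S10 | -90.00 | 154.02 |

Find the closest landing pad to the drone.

Distances from (-394.85, 69.66):
S2: √((499.60)² + (1104.54)²) = √(249600.1600 + 1220008.6116) = 1212.27 m
S3: √((-115.53)² + (846.81)²) = √(13347.1809 + 717087.1761) = 854.65 m
S4: √((533.24)² + (1165.38)²) = √(284344.8976 + 1358110.5444) = 1281.58 m
S5: √((557.81)² + (667.63)²) = √(311151.9961 + 445729.8169) = 869.99 m
S6: √((-478.75)² + (811.33)²) = √(229201.5625 + 658256.3689) = 942.05 m
S7: √((1293.40)² + (-748.77)²) = √(1672883.5600 + 560656.5129) = 1494.50 m
S8: √((892.58)² + (-423.03)²) = √(796699.0564 + 178954.3809) = 987.75 m
S9: √((1037.39)² + (-303.81)²) = √(1076178.0121 + 92300.5161) = 1080.96 m
S10: √((304.85)² + (84.36)²) = √(92933.5225 + 7116.6096) = 316.31 m
Minimum: S10 at 316.31 m.

S10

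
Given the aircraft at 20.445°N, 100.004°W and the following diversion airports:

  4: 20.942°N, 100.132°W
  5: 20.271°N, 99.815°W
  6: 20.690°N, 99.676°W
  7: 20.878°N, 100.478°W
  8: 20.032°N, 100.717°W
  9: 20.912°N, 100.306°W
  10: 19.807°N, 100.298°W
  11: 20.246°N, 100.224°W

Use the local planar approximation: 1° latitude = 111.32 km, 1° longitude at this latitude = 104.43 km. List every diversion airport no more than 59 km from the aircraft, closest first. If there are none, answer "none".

Distances from 20.445°N, 100.004°W:
4: 56.918 km
5: 27.654 km
6: 43.785 km
7: 69.091 km
8: 87.509 km
9: 60.805 km
10: 77.374 km
11: 31.915 km
Threshold 59 km: 5 (27.654 km), 11 (31.915 km), 6 (43.785 km), 4 (56.918 km) are within range.

5, 11, 6, 4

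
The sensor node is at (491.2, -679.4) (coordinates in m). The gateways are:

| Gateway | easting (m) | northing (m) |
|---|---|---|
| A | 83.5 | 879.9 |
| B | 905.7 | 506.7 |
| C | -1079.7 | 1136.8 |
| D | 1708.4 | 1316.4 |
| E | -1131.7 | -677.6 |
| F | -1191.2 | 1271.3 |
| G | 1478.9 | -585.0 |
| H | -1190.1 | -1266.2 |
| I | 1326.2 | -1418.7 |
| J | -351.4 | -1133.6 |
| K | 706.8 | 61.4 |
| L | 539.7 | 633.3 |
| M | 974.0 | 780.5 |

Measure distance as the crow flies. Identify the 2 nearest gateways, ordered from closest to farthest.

K, J

Distances from (491.2, -679.4):
A: 1611.7 m
B: 1256.4 m
C: 2401.3 m
D: 2337.7 m
E: 1622.9 m
F: 2576.0 m
G: 992.2 m
H: 1780.8 m
I: 1115.3 m
J: 957.2 m
K: 771.5 m
L: 1313.6 m
M: 1537.7 m
Sorted: K (771.5 m) < J (957.2 m) < G (992.2 m) < I (1115.3 m) < …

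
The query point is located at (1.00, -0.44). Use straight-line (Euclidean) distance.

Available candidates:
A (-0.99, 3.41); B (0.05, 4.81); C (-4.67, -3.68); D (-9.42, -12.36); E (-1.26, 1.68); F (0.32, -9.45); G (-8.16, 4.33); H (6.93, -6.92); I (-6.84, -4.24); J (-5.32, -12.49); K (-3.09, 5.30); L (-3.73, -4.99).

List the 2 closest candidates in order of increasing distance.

E, A

Distances from (1.00, -0.44):
A: √((-1.99)² + (3.85)²) = √(3.9601 + 14.8225) = 4.33
B: √((-0.95)² + (5.25)²) = √(0.9025 + 27.5625) = 5.34
C: √((-5.67)² + (-3.24)²) = √(32.1489 + 10.4976) = 6.53
D: √((-10.42)² + (-11.92)²) = √(108.5764 + 142.0864) = 15.83
E: √((-2.26)² + (2.12)²) = √(5.1076 + 4.4944) = 3.10
F: √((-0.68)² + (-9.01)²) = √(0.4624 + 81.1801) = 9.04
G: √((-9.16)² + (4.77)²) = √(83.9056 + 22.7529) = 10.33
H: √((5.93)² + (-6.48)²) = √(35.1649 + 41.9904) = 8.78
I: √((-7.84)² + (-3.80)²) = √(61.4656 + 14.4400) = 8.71
J: √((-6.32)² + (-12.05)²) = √(39.9424 + 145.2025) = 13.61
K: √((-4.09)² + (5.74)²) = √(16.7281 + 32.9476) = 7.05
L: √((-4.73)² + (-4.55)²) = √(22.3729 + 20.7025) = 6.56
Sorted: E (3.10) < A (4.33) < B (5.34) < C (6.53) < …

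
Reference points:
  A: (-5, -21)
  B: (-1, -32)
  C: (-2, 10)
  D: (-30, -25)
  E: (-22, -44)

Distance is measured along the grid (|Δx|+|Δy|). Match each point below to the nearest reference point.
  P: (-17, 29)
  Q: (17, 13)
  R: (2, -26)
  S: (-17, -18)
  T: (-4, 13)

P at (-17, 29):
  A: 62
  B: 77
  C: 34
  D: 67
  E: 78
  → nearest: C (34)
Q at (17, 13):
  A: 56
  B: 63
  C: 22
  D: 85
  E: 96
  → nearest: C (22)
R at (2, -26):
  A: 12
  B: 9
  C: 40
  D: 33
  E: 42
  → nearest: B (9)
S at (-17, -18):
  A: 15
  B: 30
  C: 43
  D: 20
  E: 31
  → nearest: A (15)
T at (-4, 13):
  A: 35
  B: 48
  C: 5
  D: 64
  E: 75
  → nearest: C (5)

P→C; Q→C; R→B; S→A; T→C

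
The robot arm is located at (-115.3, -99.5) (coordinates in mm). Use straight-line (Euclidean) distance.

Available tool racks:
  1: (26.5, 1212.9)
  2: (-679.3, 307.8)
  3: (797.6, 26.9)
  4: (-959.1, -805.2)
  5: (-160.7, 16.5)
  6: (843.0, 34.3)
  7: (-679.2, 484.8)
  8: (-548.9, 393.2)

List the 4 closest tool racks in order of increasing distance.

5, 8, 2, 7

Distances from (-115.3, -99.5):
1: √((141.8)² + (1312.4)²) = √(20107.240 + 1722393.760) = 1320.0 mm
2: √((-564.0)² + (407.3)²) = √(318096.000 + 165893.290) = 695.7 mm
3: √((912.9)² + (126.4)²) = √(833386.410 + 15976.960) = 921.6 mm
4: √((-843.8)² + (-705.7)²) = √(711998.440 + 498012.490) = 1100.0 mm
5: √((-45.4)² + (116.0)²) = √(2061.160 + 13456.000) = 124.6 mm
6: √((958.3)² + (133.8)²) = √(918338.890 + 17902.440) = 967.6 mm
7: √((-563.9)² + (584.3)²) = √(317983.210 + 341406.490) = 812.0 mm
8: √((-433.6)² + (492.7)²) = √(188008.960 + 242753.290) = 656.3 mm
Sorted: 5 (124.6 mm) < 8 (656.3 mm) < 2 (695.7 mm) < 7 (812.0 mm) < 3 (921.6 mm) < 6 (967.6 mm) < …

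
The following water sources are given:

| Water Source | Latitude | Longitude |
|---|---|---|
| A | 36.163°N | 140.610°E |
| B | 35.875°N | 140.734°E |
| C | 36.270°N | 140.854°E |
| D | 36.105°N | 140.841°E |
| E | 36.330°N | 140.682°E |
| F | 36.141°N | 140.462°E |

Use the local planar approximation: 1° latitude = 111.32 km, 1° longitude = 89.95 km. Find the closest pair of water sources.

A and F

Pairwise distances:
A–B: √((-0.288·111.32)² + (0.124·89.95)²) = √(1027.85386 + 124.40725) = 33.945 km
A–C: √((0.107·111.32)² + (0.244·89.95)²) = √(141.87764 + 481.70592) = 24.972 km
A–D: √((-0.058·111.32)² + (0.231·89.95)²) = √(41.68717 + 431.74398) = 21.758 km
A–E: √((0.167·111.32)² + (0.072·89.95)²) = √(345.60446 + 41.94376) = 19.686 km
A–F: √((-0.022·111.32)² + (-0.148·89.95)²) = √(5.99780 + 177.22532) = 13.536 km
B–C: √((0.395·111.32)² + (0.120·89.95)²) = √(1933.48402 + 116.51044) = 45.277 km
B–D: √((0.230·111.32)² + (0.107·89.95)²) = √(655.54433 + 92.63389) = 27.353 km
B–E: √((0.455·111.32)² + (-0.052·89.95)²) = √(2565.48328 + 21.87807) = 50.866 km
B–F: √((0.266·111.32)² + (-0.272·89.95)²) = √(876.81843 + 598.60473) = 38.411 km
C–D: √((-0.165·111.32)² + (-0.013·89.95)²) = √(337.37608 + 1.36738) = 18.405 km
C–E: √((0.060·111.32)² + (-0.172·89.95)²) = √(44.61171 + 239.36422) = 16.852 km
C–F: √((-0.129·111.32)² + (-0.392·89.95)²) = √(206.21764 + 1243.29581) = 38.072 km
D–E: √((0.225·111.32)² + (-0.159·89.95)²) = √(627.35221 + 204.54863) = 28.843 km
D–F: √((0.036·111.32)² + (-0.379·89.95)²) = √(16.06022 + 1162.19969) = 34.326 km
E–F: √((-0.189·111.32)² + (-0.220·89.95)²) = √(442.65972 + 391.60452) = 28.884 km
Closest pair: A–F at 13.536 km.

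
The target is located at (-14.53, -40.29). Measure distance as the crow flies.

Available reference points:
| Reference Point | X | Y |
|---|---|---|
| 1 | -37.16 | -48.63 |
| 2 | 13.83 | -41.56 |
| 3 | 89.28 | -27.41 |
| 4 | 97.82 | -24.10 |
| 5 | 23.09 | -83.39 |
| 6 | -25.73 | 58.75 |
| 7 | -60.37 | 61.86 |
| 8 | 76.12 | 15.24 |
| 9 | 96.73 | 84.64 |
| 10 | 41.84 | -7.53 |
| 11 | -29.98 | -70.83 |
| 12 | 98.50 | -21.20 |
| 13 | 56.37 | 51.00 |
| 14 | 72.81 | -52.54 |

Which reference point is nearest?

Distances from (-14.53, -40.29):
1: √((-22.63)² + (-8.34)²) = √(512.1169 + 69.5556) = 24.12
2: √((28.36)² + (-1.27)²) = √(804.2896 + 1.6129) = 28.39
3: √((103.81)² + (12.88)²) = √(10776.5161 + 165.8944) = 104.61
4: √((112.35)² + (16.19)²) = √(12622.5225 + 262.1161) = 113.51
5: √((37.62)² + (-43.10)²) = √(1415.2644 + 1857.6100) = 57.21
6: √((-11.20)² + (99.04)²) = √(125.4400 + 9808.9216) = 99.67
7: √((-45.84)² + (102.15)²) = √(2101.3056 + 10434.6225) = 111.96
8: √((90.65)² + (55.53)²) = √(8217.4225 + 3083.5809) = 106.31
9: √((111.26)² + (124.93)²) = √(12378.7876 + 15607.5049) = 167.29
10: √((56.37)² + (32.76)²) = √(3177.5769 + 1073.2176) = 65.20
11: √((-15.45)² + (-30.54)²) = √(238.7025 + 932.6916) = 34.23
12: √((113.03)² + (19.09)²) = √(12775.7809 + 364.4281) = 114.63
13: √((70.90)² + (91.29)²) = √(5026.8100 + 8333.8641) = 115.59
14: √((87.34)² + (-12.25)²) = √(7628.2756 + 150.0625) = 88.19
Minimum: 1 at 24.12.

1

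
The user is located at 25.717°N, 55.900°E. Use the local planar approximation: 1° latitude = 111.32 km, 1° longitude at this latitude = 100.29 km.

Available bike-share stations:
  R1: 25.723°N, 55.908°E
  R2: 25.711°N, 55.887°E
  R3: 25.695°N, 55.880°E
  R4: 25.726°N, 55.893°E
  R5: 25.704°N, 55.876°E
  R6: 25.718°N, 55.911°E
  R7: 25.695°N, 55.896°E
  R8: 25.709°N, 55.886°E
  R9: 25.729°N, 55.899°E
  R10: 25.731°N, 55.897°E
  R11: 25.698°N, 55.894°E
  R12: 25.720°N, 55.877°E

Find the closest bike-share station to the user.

R1

Distances from 25.717°N, 55.900°E:
R1: √((0.006·111.32)² + (0.008·100.29)²) = √(0.44612 + 0.64372) = 1.044 km
R2: √((-0.006·111.32)² + (-0.013·100.29)²) = √(0.44612 + 1.69982) = 1.465 km
R3: √((-0.022·111.32)² + (-0.020·100.29)²) = √(5.99780 + 4.02323) = 3.166 km
R4: √((0.009·111.32)² + (-0.007·100.29)²) = √(1.00376 + 0.49285) = 1.223 km
R5: √((-0.013·111.32)² + (-0.024·100.29)²) = √(2.09427 + 5.79346) = 2.809 km
R6: √((0.001·111.32)² + (0.011·100.29)²) = √(0.01239 + 1.21703) = 1.109 km
R7: √((-0.022·111.32)² + (-0.004·100.29)²) = √(5.99780 + 0.16093) = 2.482 km
R8: √((-0.008·111.32)² + (-0.014·100.29)²) = √(0.79310 + 1.97138) = 1.663 km
R9: √((0.012·111.32)² + (-0.001·100.29)²) = √(1.78447 + 0.01006) = 1.340 km
R10: √((0.014·111.32)² + (-0.003·100.29)²) = √(2.42886 + 0.09052) = 1.587 km
R11: √((-0.019·111.32)² + (-0.006·100.29)²) = √(4.47356 + 0.36209) = 2.199 km
R12: √((0.003·111.32)² + (-0.023·100.29)²) = √(0.11153 + 5.32073) = 2.331 km
Minimum: R1 at 1.044 km.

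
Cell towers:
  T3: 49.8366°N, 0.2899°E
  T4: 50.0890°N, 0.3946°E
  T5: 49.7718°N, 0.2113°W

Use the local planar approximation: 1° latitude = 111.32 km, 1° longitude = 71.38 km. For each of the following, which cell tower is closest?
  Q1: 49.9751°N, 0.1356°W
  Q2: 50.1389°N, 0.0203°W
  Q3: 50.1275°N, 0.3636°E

Q1→T5; Q2→T4; Q3→T4

Q1 at 49.9751°N, 0.1356°W:
  T3: 34.0614 km
  T4: 39.9132 km
  T5: 23.2675 km
  → nearest: T5 (23.2675 km)
Q2 at 50.1389°N, 0.0203°W:
  T3: 40.2831 km
  T4: 30.1320 km
  T5: 43.0798 km
  → nearest: T4 (30.1320 km)
Q3 at 50.1275°N, 0.3636°E:
  T3: 32.8075 km
  T4: 4.8233 km
  T5: 57.0251 km
  → nearest: T4 (4.8233 km)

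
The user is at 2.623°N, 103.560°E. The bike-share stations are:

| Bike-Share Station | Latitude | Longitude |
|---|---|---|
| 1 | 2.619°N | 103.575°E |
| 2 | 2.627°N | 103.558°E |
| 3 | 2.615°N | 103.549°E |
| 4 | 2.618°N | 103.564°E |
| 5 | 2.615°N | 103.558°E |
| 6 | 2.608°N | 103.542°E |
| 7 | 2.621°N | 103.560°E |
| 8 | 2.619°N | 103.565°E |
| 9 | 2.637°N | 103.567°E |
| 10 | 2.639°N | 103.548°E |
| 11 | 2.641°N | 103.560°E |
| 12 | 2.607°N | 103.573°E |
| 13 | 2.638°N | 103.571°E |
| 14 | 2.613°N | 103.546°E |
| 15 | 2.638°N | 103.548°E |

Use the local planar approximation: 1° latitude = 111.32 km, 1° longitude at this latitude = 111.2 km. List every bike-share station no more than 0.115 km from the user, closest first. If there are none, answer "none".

none

Distances from 2.623°N, 103.560°E:
1: √((-0.004·111.32)² + (0.015·111.2)²) = √(0.198274 + 2.782224) = 1.7264 km
2: √((0.004·111.32)² + (-0.002·111.2)²) = √(0.198274 + 0.049462) = 0.4977 km
3: √((-0.008·111.32)² + (-0.011·111.2)²) = √(0.793097 + 1.496218) = 1.5130 km
4: √((-0.005·111.32)² + (0.004·111.2)²) = √(0.309804 + 0.197847) = 0.7125 km
5: √((-0.008·111.32)² + (-0.002·111.2)²) = √(0.793097 + 0.049462) = 0.9179 km
6: √((-0.015·111.32)² + (-0.018·111.2)²) = √(2.788232 + 4.006403) = 2.6067 km
7: √((-0.002·111.32)² + (0.000·111.2)²) = √(0.049569 + 0.000000) = 0.2226 km
8: √((-0.004·111.32)² + (0.005·111.2)²) = √(0.198274 + 0.309136) = 0.7123 km
9: √((0.014·111.32)² + (0.007·111.2)²) = √(2.428860 + 0.605907) = 1.7421 km
10: √((0.016·111.32)² + (-0.012·111.2)²) = √(3.172388 + 1.780623) = 2.2255 km
11: √((0.018·111.32)² + (0.000·111.2)²) = √(4.015054 + 0.000000) = 2.0038 km
12: √((-0.016·111.32)² + (0.013·111.2)²) = √(3.172388 + 2.089759) = 2.2939 km
13: √((0.015·111.32)² + (0.011·111.2)²) = √(2.788232 + 1.496218) = 2.0699 km
14: √((-0.010·111.32)² + (-0.014·111.2)²) = √(1.239214 + 2.423626) = 1.9139 km
15: √((0.015·111.32)² + (-0.012·111.2)²) = √(2.788232 + 1.780623) = 2.1375 km
Threshold 0.115 km: none within range.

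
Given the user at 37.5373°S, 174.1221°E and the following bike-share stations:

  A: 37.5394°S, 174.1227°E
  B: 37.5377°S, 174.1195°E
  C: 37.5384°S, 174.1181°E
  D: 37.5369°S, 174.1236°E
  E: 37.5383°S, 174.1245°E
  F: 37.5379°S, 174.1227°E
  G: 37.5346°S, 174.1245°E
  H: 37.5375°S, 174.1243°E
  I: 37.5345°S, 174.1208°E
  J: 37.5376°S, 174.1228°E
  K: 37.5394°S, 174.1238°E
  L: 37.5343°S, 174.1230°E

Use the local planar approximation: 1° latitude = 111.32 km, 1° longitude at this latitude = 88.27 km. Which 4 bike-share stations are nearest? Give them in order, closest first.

J, F, D, H

Distances from 37.5373°S, 174.1221°E:
A: 0.2397 km
B: 0.2338 km
C: 0.3737 km
D: 0.1397 km
E: 0.2393 km
F: 0.0852 km
G: 0.3677 km
H: 0.1955 km
I: 0.3321 km
J: 0.0702 km
K: 0.2778 km
L: 0.3433 km
Sorted: J (0.0702 km) < F (0.0852 km) < D (0.1397 km) < H (0.1955 km) < B (0.2338 km) < E (0.2393 km) < …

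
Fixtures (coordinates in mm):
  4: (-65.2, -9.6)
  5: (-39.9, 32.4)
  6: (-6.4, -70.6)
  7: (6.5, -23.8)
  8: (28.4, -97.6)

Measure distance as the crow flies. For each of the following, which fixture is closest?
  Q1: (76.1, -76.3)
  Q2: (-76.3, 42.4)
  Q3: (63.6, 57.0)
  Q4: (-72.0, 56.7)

Q1→8; Q2→5; Q3→7; Q4→5

Q1 at (76.1, -76.3):
  4: 156.3 mm
  5: 159.0 mm
  6: 82.7 mm
  7: 87.2 mm
  8: 52.2 mm
  → nearest: 8 (52.2 mm)
Q2 at (-76.3, 42.4):
  4: 53.2 mm
  5: 37.7 mm
  6: 132.9 mm
  7: 106.0 mm
  8: 174.8 mm
  → nearest: 5 (37.7 mm)
Q3 at (63.6, 57.0):
  4: 145.0 mm
  5: 106.4 mm
  6: 145.5 mm
  7: 98.9 mm
  8: 158.6 mm
  → nearest: 7 (98.9 mm)
Q4 at (-72.0, 56.7):
  4: 66.6 mm
  5: 40.3 mm
  6: 143.2 mm
  7: 112.4 mm
  8: 184.1 mm
  → nearest: 5 (40.3 mm)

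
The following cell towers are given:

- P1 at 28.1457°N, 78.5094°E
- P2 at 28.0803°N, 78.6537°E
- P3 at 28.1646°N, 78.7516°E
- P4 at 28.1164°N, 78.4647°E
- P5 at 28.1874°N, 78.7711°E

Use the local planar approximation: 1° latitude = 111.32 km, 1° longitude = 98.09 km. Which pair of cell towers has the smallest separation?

P3 and P5

Pairwise distances:
P1–P2: 15.9170 km
P1–P3: 23.8504 km
P1–P4: 5.4647 km
P1–P5: 26.0865 km
P2–P3: 13.4269 km
P2–P4: 18.9696 km
P2–P5: 16.5758 km
P3–P4: 28.6490 km
P3–P5: 3.1781 km
P4–P5: 31.0767 km
Closest pair: P3–P5 at 3.1781 km.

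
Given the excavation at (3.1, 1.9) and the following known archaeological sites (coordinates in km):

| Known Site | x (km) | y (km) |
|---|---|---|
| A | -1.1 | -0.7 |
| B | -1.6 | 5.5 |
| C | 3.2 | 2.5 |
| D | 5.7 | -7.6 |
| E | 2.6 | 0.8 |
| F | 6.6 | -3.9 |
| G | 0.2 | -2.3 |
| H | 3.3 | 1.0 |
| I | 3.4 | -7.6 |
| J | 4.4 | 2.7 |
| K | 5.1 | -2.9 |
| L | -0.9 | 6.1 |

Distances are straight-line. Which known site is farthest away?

D

Distances from (3.1, 1.9):
A: 4.9 km
B: 5.9 km
C: 0.6 km
D: 9.8 km
E: 1.2 km
F: 6.8 km
G: 5.1 km
H: 0.9 km
I: 9.5 km
J: 1.5 km
K: 5.2 km
L: 5.8 km
Maximum: D at 9.8 km.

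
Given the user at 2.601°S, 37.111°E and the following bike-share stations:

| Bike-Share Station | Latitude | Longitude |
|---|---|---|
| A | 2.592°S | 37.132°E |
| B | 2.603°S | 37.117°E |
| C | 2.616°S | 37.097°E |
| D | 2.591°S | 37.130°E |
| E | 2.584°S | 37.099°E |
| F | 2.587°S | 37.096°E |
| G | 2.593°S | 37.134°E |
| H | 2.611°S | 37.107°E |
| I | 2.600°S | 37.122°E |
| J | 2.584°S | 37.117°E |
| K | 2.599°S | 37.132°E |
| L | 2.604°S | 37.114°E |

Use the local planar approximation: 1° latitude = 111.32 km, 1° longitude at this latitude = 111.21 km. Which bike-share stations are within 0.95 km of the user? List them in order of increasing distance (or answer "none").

Distances from 2.601°S, 37.111°E:
A: √((0.009·111.32)² + (0.021·111.21)²) = √(1.003764 + 5.454140) = 2.5412 km
B: √((-0.002·111.32)² + (0.006·111.21)²) = √(0.049569 + 0.445236) = 0.7034 km
C: √((-0.015·111.32)² + (-0.014·111.21)²) = √(2.788232 + 2.424062) = 2.2830 km
D: √((0.010·111.32)² + (0.019·111.21)²) = √(1.239214 + 4.464727) = 2.3883 km
E: √((0.017·111.32)² + (-0.012·111.21)²) = √(3.581329 + 1.780944) = 2.3157 km
F: √((0.014·111.32)² + (-0.015·111.21)²) = √(2.428860 + 2.782724) = 2.2829 km
G: √((0.008·111.32)² + (0.023·111.21)²) = √(0.793097 + 6.542494) = 2.7084 km
H: √((-0.010·111.32)² + (-0.004·111.21)²) = √(1.239214 + 0.197883) = 1.1988 km
I: √((0.001·111.32)² + (0.011·111.21)²) = √(0.012392 + 1.496487) = 1.2284 km
J: √((0.017·111.32)² + (0.006·111.21)²) = √(3.581329 + 0.445236) = 2.0066 km
K: √((0.002·111.32)² + (0.021·111.21)²) = √(0.049569 + 5.454140) = 2.3460 km
L: √((-0.003·111.32)² + (0.003·111.21)²) = √(0.111529 + 0.111309) = 0.4721 km
Threshold 0.95 km: L (0.4721 km), B (0.7034 km) are within range.

L, B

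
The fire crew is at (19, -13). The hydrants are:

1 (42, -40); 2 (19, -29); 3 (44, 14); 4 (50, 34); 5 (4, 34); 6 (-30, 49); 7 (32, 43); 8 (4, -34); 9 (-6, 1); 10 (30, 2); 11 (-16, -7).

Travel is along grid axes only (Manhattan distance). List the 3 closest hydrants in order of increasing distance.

2, 10, 8

Distances from (19, -13):
1: |23| + |-27| = 23 + 27 = 50
2: |0| + |-16| = 0 + 16 = 16
3: |25| + |27| = 25 + 27 = 52
4: |31| + |47| = 31 + 47 = 78
5: |-15| + |47| = 15 + 47 = 62
6: |-49| + |62| = 49 + 62 = 111
7: |13| + |56| = 13 + 56 = 69
8: |-15| + |-21| = 15 + 21 = 36
9: |-25| + |14| = 25 + 14 = 39
10: |11| + |15| = 11 + 15 = 26
11: |-35| + |6| = 35 + 6 = 41
Sorted: 2 (16) < 10 (26) < 8 (36) < 9 (39) < 11 (41) < …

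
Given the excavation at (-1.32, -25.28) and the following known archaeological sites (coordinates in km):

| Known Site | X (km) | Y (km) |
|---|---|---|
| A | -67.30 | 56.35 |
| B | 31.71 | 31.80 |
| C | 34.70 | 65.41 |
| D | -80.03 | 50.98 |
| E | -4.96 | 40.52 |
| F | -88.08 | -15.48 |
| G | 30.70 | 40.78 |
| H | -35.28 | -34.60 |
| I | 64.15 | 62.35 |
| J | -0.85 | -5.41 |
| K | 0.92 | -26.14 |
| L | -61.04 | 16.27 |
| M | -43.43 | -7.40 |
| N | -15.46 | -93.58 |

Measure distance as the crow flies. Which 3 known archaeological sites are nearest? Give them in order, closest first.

Distances from (-1.32, -25.28):
A: √((-65.98)² + (81.63)²) = √(4353.3604 + 6663.4569) = 104.96 km
B: √((33.03)² + (57.08)²) = √(1090.9809 + 3258.1264) = 65.95 km
C: √((36.02)² + (90.69)²) = √(1297.4404 + 8224.6761) = 97.58 km
D: √((-78.71)² + (76.26)²) = √(6195.2641 + 5815.5876) = 109.59 km
E: √((-3.64)² + (65.80)²) = √(13.2496 + 4329.6400) = 65.90 km
F: √((-86.76)² + (9.80)²) = √(7527.2976 + 96.0400) = 87.31 km
G: √((32.02)² + (66.06)²) = √(1025.2804 + 4363.9236) = 73.41 km
H: √((-33.96)² + (-9.32)²) = √(1153.2816 + 86.8624) = 35.22 km
I: √((65.47)² + (87.63)²) = √(4286.3209 + 7679.0169) = 109.39 km
J: √((0.47)² + (19.87)²) = √(0.2209 + 394.8169) = 19.88 km
K: √((2.24)² + (-0.86)²) = √(5.0176 + 0.7396) = 2.40 km
L: √((-59.72)² + (41.55)²) = √(3566.4784 + 1726.4025) = 72.75 km
M: √((-42.11)² + (17.88)²) = √(1773.2521 + 319.6944) = 45.75 km
N: √((-14.14)² + (-68.30)²) = √(199.9396 + 4664.8900) = 69.75 km
Sorted: K (2.40 km) < J (19.88 km) < H (35.22 km) < M (45.75 km) < E (65.90 km) < …

K, J, H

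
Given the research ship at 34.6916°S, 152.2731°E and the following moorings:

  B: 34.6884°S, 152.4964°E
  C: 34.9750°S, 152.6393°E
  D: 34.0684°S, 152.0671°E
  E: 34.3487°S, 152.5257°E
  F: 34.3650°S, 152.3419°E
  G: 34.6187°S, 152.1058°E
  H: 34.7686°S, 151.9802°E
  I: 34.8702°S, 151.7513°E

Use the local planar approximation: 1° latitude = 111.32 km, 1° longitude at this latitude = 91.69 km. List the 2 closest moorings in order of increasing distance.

G, B

Distances from 34.6916°S, 152.2731°E:
B: √((0.0032·111.32)² + (0.2233·91.69)²) = √(0.126896 + 419.200114) = 20.4775 km
C: √((-0.2834·111.32)² + (0.3662·91.69)²) = √(995.281856 + 1127.406736) = 46.0726 km
D: √((0.6232·111.32)² + (-0.2060·91.69)²) = √(4812.838455 + 356.761833) = 71.8999 km
E: √((0.3429·111.32)² + (0.2526·91.69)²) = √(1457.073184 + 536.427011) = 44.6486 km
F: √((0.3266·111.32)² + (0.0688·91.69)²) = √(1321.839593 + 39.794296) = 36.9003 km
G: √((0.0729·111.32)² + (-0.1673·91.69)²) = √(65.856925 + 235.307531) = 17.3541 km
H: √((-0.0770·111.32)² + (-0.2929·91.69)²) = √(73.473012 + 721.244790) = 28.1907 km
I: √((-0.1786·111.32)² + (-0.5218·91.69)²) = √(395.284063 + 2289.033217) = 51.8104 km
Sorted: G (17.3541 km) < B (20.4775 km) < H (28.1907 km) < F (36.9003 km) < …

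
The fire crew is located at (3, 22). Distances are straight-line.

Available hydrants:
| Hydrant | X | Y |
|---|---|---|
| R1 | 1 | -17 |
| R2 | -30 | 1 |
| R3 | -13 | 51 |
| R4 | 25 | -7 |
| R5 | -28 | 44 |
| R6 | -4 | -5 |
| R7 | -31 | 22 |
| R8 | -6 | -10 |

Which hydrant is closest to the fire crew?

Distances from (3, 22):
R1: 39.05
R2: 39.12
R3: 33.12
R4: 36.40
R5: 38.01
R6: 27.89
R7: 34.00
R8: 33.24
Minimum: R6 at 27.89.

R6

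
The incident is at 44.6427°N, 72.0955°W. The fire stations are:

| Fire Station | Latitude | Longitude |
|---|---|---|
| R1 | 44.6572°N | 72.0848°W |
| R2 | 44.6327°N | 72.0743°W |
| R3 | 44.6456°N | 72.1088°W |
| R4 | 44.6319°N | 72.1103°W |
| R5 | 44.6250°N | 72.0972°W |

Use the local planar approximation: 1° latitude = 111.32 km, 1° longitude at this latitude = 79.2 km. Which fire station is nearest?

Distances from 44.6427°N, 72.0955°W:
R1: √((0.0145·111.32)² + (0.0107·79.2)²) = √(2.605448 + 0.718155) = 1.8231 km
R2: √((-0.0100·111.32)² + (0.0212·79.2)²) = √(1.239214 + 2.819175) = 2.0145 km
R3: √((0.0029·111.32)² + (-0.0133·79.2)²) = √(0.104218 + 1.109567) = 1.1017 km
R4: √((-0.0108·111.32)² + (-0.0148·79.2)²) = √(1.445419 + 1.373959) = 1.6791 km
R5: √((-0.0177·111.32)² + (-0.0017·79.2)²) = √(3.882334 + 0.018128) = 1.9750 km
Minimum: R3 at 1.1017 km.

R3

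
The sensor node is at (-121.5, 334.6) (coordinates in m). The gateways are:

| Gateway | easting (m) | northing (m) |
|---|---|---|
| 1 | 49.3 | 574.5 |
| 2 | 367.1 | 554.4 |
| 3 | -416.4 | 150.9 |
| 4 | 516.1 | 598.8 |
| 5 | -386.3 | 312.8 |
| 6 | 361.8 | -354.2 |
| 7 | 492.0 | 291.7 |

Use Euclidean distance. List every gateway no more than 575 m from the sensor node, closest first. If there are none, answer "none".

Distances from (-121.5, 334.6):
1: √((170.8)² + (239.9)²) = √(29172.640 + 57552.010) = 294.5 m
2: √((488.6)² + (219.8)²) = √(238729.960 + 48312.040) = 535.8 m
3: √((-294.9)² + (-183.7)²) = √(86966.010 + 33745.690) = 347.4 m
4: √((637.6)² + (264.2)²) = √(406533.760 + 69801.640) = 690.2 m
5: √((-264.8)² + (-21.8)²) = √(70119.040 + 475.240) = 265.7 m
6: √((483.3)² + (-688.8)²) = √(233578.890 + 474445.440) = 841.4 m
7: √((613.5)² + (-42.9)²) = √(376382.250 + 1840.410) = 615.0 m
Threshold 575 m: 5 (265.7 m), 1 (294.5 m), 3 (347.4 m), 2 (535.8 m) are within range.

5, 1, 3, 2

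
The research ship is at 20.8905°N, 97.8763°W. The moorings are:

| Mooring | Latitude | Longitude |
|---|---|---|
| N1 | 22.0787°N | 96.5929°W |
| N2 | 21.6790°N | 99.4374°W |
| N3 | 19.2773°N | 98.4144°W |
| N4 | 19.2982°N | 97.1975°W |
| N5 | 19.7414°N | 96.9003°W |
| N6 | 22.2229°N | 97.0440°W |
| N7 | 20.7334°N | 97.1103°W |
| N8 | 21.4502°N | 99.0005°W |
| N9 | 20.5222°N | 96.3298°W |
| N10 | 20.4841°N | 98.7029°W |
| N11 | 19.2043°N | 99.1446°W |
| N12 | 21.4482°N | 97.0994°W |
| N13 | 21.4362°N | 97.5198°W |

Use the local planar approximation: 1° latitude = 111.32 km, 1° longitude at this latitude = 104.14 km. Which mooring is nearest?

N13

Distances from 20.8905°N, 97.8763°W:
N1: 188.0390 km
N2: 184.7554 km
N3: 188.1215 km
N4: 190.8308 km
N5: 163.3823 km
N6: 171.7915 km
N7: 81.6657 km
N8: 132.6212 km
N9: 166.1892 km
N10: 97.2462 km
N11: 229.5202 km
N12: 101.9812 km
N13: 71.1939 km
Minimum: N13 at 71.1939 km.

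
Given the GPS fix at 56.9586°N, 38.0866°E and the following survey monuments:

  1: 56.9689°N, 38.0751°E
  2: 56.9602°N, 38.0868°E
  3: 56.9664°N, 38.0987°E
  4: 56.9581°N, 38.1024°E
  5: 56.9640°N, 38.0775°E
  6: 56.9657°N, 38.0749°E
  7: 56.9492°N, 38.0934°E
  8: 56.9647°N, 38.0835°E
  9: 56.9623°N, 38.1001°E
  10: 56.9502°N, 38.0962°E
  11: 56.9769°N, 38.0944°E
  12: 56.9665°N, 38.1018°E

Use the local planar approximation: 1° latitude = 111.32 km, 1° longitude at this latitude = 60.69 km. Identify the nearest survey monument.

2

Distances from 56.9586°N, 38.0866°E:
1: √((0.0103·111.32)² + (-0.0115·60.69)²) = √(1.314682 + 0.487113) = 1.3423 km
2: √((0.0016·111.32)² + (0.0002·60.69)²) = √(0.031724 + 0.000147) = 0.1785 km
3: √((0.0078·111.32)² + (0.0121·60.69)²) = √(0.753938 + 0.539268) = 1.1372 km
4: √((-0.0005·111.32)² + (0.0158·60.69)²) = √(0.003098 + 0.919493) = 0.9605 km
5: √((0.0054·111.32)² + (-0.0091·60.69)²) = √(0.361355 + 0.305012) = 0.8163 km
6: √((0.0071·111.32)² + (-0.0117·60.69)²) = √(0.624688 + 0.504204) = 1.0625 km
7: √((-0.0094·111.32)² + (0.0068·60.69)²) = √(1.094970 + 0.170315) = 1.1248 km
8: √((0.0061·111.32)² + (-0.0031·60.69)²) = √(0.461112 + 0.035396) = 0.7046 km
9: √((0.0037·111.32)² + (0.0135·60.69)²) = √(0.169648 + 0.671277) = 0.9170 km
10: √((-0.0084·111.32)² + (0.0096·60.69)²) = √(0.874390 + 0.339451) = 1.1017 km
11: √((0.0183·111.32)² + (0.0078·60.69)²) = √(4.150005 + 0.224091) = 2.0914 km
12: √((0.0079·111.32)² + (0.0152·60.69)²) = √(0.773394 + 0.850984) = 1.2745 km
Minimum: 2 at 0.1785 km.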